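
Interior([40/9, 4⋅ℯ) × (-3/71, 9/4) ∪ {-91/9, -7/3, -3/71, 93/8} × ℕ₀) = (40/9, 4⋅ℯ) × (-3/71, 9/4)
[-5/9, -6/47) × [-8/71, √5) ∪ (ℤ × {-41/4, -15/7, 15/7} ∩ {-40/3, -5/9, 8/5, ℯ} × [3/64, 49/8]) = [-5/9, -6/47) × [-8/71, √5)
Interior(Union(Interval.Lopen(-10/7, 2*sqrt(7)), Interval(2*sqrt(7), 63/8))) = Interval.open(-10/7, 63/8)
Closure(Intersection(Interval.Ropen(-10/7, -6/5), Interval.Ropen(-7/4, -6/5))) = Interval(-10/7, -6/5)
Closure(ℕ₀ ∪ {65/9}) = ℕ₀ ∪ {65/9}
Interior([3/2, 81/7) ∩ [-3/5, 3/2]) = ∅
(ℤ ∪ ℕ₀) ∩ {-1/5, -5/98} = ∅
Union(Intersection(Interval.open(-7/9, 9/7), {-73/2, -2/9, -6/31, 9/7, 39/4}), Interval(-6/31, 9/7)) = Union({-2/9}, Interval(-6/31, 9/7))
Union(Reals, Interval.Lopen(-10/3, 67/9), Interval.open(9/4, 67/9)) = Interval(-oo, oo)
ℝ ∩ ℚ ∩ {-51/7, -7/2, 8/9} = {-51/7, -7/2, 8/9}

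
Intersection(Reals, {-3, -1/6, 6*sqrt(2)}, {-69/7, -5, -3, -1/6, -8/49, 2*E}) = {-3, -1/6}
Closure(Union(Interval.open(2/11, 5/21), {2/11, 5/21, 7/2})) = Union({7/2}, Interval(2/11, 5/21))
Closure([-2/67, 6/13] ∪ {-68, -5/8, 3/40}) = {-68, -5/8} ∪ [-2/67, 6/13]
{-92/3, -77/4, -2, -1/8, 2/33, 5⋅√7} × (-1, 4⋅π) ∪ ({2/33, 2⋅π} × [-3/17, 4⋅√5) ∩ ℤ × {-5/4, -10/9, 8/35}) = {-92/3, -77/4, -2, -1/8, 2/33, 5⋅√7} × (-1, 4⋅π)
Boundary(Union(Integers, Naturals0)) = Integers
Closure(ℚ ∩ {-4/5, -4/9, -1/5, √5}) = {-4/5, -4/9, -1/5}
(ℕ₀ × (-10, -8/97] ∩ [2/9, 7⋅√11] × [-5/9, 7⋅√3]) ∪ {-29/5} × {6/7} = ({-29/5} × {6/7}) ∪ ({1, 2, …, 23} × [-5/9, -8/97])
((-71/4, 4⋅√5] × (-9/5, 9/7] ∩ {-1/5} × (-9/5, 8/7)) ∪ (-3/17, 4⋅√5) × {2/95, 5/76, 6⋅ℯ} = ({-1/5} × (-9/5, 8/7)) ∪ ((-3/17, 4⋅√5) × {2/95, 5/76, 6⋅ℯ})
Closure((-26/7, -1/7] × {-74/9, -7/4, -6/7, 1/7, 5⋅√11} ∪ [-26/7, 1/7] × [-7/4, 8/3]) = ([-26/7, 1/7] × [-7/4, 8/3]) ∪ ([-26/7, -1/7] × {-74/9, -7/4, -6/7, 1/7, 5⋅√11})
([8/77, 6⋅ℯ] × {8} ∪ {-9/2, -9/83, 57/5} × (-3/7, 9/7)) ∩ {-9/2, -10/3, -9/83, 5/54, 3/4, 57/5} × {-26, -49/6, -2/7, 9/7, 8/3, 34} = {-9/2, -9/83, 57/5} × {-2/7}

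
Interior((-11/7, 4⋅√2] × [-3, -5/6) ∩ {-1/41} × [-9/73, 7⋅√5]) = ∅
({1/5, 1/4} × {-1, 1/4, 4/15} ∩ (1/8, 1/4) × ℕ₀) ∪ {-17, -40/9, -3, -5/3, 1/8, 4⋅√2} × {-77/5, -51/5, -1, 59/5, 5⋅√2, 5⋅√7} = {-17, -40/9, -3, -5/3, 1/8, 4⋅√2} × {-77/5, -51/5, -1, 59/5, 5⋅√2, 5⋅√7}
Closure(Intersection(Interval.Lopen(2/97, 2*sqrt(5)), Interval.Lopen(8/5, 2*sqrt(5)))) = Interval(8/5, 2*sqrt(5))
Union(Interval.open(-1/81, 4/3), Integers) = Union(Integers, Interval.open(-1/81, 4/3))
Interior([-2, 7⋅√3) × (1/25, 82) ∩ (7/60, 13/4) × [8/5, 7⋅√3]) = (7/60, 13/4) × (8/5, 7⋅√3)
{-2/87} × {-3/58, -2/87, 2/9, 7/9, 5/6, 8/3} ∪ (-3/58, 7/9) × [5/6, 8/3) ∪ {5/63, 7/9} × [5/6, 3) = ({5/63, 7/9} × [5/6, 3)) ∪ ({-2/87} × {-3/58, -2/87, 2/9, 7/9, 5/6, 8/3}) ∪ ((-3/58, 7/9) × [5/6, 8/3))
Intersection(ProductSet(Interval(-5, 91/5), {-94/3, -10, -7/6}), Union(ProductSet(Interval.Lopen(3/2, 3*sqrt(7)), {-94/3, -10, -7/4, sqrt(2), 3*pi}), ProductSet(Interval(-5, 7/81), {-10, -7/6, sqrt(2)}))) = Union(ProductSet(Interval(-5, 7/81), {-10, -7/6}), ProductSet(Interval.Lopen(3/2, 3*sqrt(7)), {-94/3, -10}))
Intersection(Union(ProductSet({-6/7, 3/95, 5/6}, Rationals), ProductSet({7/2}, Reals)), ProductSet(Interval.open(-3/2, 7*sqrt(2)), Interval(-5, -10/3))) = Union(ProductSet({7/2}, Interval(-5, -10/3)), ProductSet({-6/7, 3/95, 5/6}, Intersection(Interval(-5, -10/3), Rationals)))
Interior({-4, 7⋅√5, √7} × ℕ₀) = ∅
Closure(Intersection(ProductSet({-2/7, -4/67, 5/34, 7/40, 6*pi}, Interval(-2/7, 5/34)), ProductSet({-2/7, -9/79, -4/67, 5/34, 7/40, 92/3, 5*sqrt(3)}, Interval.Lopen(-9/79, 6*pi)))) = ProductSet({-2/7, -4/67, 5/34, 7/40}, Interval(-9/79, 5/34))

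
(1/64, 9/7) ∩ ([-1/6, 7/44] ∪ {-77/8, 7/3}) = (1/64, 7/44]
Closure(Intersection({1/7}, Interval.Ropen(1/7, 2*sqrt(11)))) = {1/7}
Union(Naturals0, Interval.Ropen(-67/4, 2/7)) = Union(Interval.Ropen(-67/4, 2/7), Naturals0)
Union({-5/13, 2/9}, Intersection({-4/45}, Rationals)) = {-5/13, -4/45, 2/9}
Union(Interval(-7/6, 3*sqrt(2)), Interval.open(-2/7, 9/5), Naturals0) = Union(Interval(-7/6, 3*sqrt(2)), Naturals0)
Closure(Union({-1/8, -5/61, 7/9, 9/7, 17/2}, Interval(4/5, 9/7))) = Union({-1/8, -5/61, 7/9, 17/2}, Interval(4/5, 9/7))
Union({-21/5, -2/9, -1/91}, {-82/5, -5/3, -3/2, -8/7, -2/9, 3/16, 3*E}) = {-82/5, -21/5, -5/3, -3/2, -8/7, -2/9, -1/91, 3/16, 3*E}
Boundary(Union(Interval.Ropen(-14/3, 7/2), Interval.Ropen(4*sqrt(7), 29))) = {-14/3, 7/2, 29, 4*sqrt(7)}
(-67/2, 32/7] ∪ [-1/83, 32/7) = (-67/2, 32/7]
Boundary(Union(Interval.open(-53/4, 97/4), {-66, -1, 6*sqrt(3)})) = {-66, -53/4, 97/4}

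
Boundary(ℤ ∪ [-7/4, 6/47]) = {-7/4, 6/47} ∪ (ℤ \ (-7/4, 6/47))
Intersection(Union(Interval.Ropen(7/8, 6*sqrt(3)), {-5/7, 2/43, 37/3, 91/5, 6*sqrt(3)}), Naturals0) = Range(1, 11, 1)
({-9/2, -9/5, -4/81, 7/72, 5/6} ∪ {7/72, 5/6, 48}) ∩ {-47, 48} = {48}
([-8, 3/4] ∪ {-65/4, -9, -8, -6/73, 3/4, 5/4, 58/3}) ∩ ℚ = {-65/4, -9, 5/4, 58/3} ∪ (ℚ ∩ [-8, 3/4])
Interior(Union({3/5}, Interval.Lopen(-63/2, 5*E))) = Interval.open(-63/2, 5*E)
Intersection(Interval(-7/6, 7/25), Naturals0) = Range(0, 1, 1)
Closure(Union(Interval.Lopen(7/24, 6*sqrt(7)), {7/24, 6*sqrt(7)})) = Interval(7/24, 6*sqrt(7))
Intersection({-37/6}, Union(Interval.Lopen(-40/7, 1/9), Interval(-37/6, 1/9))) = {-37/6}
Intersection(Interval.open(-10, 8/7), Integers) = Range(-9, 2, 1)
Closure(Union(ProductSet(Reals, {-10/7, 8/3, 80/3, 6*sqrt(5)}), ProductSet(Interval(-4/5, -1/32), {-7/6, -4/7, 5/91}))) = Union(ProductSet(Interval(-4/5, -1/32), {-7/6, -4/7, 5/91}), ProductSet(Reals, {-10/7, 8/3, 80/3, 6*sqrt(5)}))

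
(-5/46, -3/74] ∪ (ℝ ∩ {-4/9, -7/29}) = {-4/9, -7/29} ∪ (-5/46, -3/74]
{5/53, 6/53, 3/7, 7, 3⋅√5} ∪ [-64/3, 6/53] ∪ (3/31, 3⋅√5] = [-64/3, 3⋅√5] ∪ {7}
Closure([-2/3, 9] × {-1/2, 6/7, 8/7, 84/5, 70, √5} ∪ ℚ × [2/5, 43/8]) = (ℝ × [2/5, 43/8]) ∪ ([-2/3, 9] × {-1/2, 6/7, 8/7, 84/5, 70, √5})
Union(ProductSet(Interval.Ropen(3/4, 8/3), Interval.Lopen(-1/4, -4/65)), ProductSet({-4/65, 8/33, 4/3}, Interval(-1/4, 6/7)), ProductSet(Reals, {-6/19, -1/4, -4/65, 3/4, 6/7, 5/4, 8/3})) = Union(ProductSet({-4/65, 8/33, 4/3}, Interval(-1/4, 6/7)), ProductSet(Interval.Ropen(3/4, 8/3), Interval.Lopen(-1/4, -4/65)), ProductSet(Reals, {-6/19, -1/4, -4/65, 3/4, 6/7, 5/4, 8/3}))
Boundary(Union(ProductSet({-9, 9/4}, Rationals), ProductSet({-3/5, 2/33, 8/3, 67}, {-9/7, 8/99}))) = Union(ProductSet({-9, 9/4}, Reals), ProductSet({-3/5, 2/33, 8/3, 67}, {-9/7, 8/99}))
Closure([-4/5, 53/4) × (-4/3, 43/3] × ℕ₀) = (({-4/5, 53/4} × [-4/3, 43/3]) ∪ ([-4/5, 53/4] × {-4/3, 43/3}) ∪ ([-4/5, 53/4) × (-4/3, 43/3])) × ℕ₀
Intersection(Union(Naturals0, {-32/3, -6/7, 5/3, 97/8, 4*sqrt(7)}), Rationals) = Union({-32/3, -6/7, 5/3, 97/8}, Naturals0)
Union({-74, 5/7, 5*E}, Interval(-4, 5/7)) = Union({-74, 5*E}, Interval(-4, 5/7))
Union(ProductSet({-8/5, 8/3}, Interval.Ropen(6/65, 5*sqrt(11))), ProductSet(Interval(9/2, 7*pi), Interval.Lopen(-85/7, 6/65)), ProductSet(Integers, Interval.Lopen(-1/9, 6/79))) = Union(ProductSet({-8/5, 8/3}, Interval.Ropen(6/65, 5*sqrt(11))), ProductSet(Integers, Interval.Lopen(-1/9, 6/79)), ProductSet(Interval(9/2, 7*pi), Interval.Lopen(-85/7, 6/65)))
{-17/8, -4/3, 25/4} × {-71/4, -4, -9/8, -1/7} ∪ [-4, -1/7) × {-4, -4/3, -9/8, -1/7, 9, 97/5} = ({-17/8, -4/3, 25/4} × {-71/4, -4, -9/8, -1/7}) ∪ ([-4, -1/7) × {-4, -4/3, -9/8, -1/7, 9, 97/5})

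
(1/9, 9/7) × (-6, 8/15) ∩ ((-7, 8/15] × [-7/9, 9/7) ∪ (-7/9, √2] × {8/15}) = (1/9, 8/15] × [-7/9, 8/15)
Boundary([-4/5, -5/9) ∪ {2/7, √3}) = {-4/5, -5/9, 2/7, √3}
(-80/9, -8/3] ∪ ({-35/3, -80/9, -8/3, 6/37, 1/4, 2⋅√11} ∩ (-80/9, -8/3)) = (-80/9, -8/3]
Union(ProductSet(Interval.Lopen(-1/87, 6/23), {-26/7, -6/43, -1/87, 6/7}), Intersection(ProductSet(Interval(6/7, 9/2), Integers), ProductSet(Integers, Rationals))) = Union(ProductSet(Interval.Lopen(-1/87, 6/23), {-26/7, -6/43, -1/87, 6/7}), ProductSet(Range(1, 5, 1), Integers))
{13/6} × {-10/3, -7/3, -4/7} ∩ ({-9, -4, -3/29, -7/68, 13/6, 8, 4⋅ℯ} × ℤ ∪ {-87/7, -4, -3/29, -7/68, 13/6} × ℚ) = {13/6} × {-10/3, -7/3, -4/7}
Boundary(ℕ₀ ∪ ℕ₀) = ℕ₀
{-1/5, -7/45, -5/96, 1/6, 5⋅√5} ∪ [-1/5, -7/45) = [-1/5, -7/45] ∪ {-5/96, 1/6, 5⋅√5}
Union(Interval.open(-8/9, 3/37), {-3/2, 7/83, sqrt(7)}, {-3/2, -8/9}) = Union({-3/2, 7/83, sqrt(7)}, Interval.Ropen(-8/9, 3/37))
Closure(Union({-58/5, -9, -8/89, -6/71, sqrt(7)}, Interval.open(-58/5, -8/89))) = Union({-6/71, sqrt(7)}, Interval(-58/5, -8/89))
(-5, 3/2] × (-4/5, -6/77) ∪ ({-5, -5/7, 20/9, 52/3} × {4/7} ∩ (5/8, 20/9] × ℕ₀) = (-5, 3/2] × (-4/5, -6/77)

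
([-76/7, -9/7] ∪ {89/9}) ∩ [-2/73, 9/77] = ∅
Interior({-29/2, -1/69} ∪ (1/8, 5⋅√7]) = (1/8, 5⋅√7)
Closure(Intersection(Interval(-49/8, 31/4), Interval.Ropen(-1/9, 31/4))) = Interval(-1/9, 31/4)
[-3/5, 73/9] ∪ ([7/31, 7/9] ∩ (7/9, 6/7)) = [-3/5, 73/9]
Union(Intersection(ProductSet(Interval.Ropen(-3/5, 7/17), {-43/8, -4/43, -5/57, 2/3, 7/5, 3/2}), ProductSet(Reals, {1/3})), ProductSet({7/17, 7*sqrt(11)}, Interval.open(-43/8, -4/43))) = ProductSet({7/17, 7*sqrt(11)}, Interval.open(-43/8, -4/43))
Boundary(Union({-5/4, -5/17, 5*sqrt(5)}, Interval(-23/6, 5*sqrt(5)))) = {-23/6, 5*sqrt(5)}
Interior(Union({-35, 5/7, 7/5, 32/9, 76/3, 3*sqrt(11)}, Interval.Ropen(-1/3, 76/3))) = Interval.open(-1/3, 76/3)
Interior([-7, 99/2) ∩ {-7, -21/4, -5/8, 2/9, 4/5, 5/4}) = ∅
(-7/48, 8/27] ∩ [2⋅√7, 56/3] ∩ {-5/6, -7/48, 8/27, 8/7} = ∅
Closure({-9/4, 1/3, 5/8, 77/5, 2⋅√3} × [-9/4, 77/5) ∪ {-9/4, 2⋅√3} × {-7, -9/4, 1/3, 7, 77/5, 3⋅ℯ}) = ({-9/4, 1/3, 5/8, 77/5, 2⋅√3} × [-9/4, 77/5]) ∪ ({-9/4, 2⋅√3} × {-7, -9/4, 1/3, 7, 77/5, 3⋅ℯ})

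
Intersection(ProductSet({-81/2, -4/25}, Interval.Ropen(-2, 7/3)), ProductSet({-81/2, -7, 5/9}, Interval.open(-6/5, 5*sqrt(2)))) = ProductSet({-81/2}, Interval.open(-6/5, 7/3))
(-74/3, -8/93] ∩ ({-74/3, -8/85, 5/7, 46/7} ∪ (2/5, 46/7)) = {-8/85}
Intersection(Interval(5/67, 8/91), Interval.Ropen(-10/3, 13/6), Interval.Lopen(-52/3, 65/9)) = Interval(5/67, 8/91)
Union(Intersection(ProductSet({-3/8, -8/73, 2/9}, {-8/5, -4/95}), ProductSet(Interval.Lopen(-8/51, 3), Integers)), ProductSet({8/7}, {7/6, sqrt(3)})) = ProductSet({8/7}, {7/6, sqrt(3)})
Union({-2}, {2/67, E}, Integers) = Union({2/67, E}, Integers)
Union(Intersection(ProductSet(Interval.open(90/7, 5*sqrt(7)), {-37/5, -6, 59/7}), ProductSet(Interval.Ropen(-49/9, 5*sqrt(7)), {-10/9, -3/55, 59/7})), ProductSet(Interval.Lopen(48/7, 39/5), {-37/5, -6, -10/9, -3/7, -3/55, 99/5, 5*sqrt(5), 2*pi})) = Union(ProductSet(Interval.Lopen(48/7, 39/5), {-37/5, -6, -10/9, -3/7, -3/55, 99/5, 5*sqrt(5), 2*pi}), ProductSet(Interval.open(90/7, 5*sqrt(7)), {59/7}))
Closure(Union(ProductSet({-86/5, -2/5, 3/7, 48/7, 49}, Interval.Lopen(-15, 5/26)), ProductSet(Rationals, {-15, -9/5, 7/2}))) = Union(ProductSet({-86/5, -2/5, 3/7, 48/7, 49}, Interval(-15, 5/26)), ProductSet(Reals, {-15, -9/5, 7/2}))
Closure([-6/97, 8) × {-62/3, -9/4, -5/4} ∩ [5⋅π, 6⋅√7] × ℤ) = ∅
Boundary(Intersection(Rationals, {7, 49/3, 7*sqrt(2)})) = {7, 49/3}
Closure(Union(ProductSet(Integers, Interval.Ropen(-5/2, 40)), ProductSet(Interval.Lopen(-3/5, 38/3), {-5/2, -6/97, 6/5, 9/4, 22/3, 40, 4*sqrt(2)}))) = Union(ProductSet(Integers, Interval(-5/2, 40)), ProductSet(Interval(-3/5, 38/3), {-5/2, -6/97, 6/5, 9/4, 22/3, 40, 4*sqrt(2)}))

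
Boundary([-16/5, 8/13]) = {-16/5, 8/13}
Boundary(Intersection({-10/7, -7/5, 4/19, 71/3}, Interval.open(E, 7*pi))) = EmptySet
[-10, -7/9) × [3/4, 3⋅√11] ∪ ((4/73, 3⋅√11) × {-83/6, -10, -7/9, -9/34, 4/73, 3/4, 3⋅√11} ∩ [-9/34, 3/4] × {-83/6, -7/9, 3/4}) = ((4/73, 3/4] × {-83/6, -7/9, 3/4}) ∪ ([-10, -7/9) × [3/4, 3⋅√11])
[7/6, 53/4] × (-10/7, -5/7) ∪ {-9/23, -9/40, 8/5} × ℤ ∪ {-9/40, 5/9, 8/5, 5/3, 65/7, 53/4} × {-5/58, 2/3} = ({-9/23, -9/40, 8/5} × ℤ) ∪ ({-9/40, 5/9, 8/5, 5/3, 65/7, 53/4} × {-5/58, 2/3}) ∪ ([7/6, 53/4] × (-10/7, -5/7))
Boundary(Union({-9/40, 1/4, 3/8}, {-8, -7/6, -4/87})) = {-8, -7/6, -9/40, -4/87, 1/4, 3/8}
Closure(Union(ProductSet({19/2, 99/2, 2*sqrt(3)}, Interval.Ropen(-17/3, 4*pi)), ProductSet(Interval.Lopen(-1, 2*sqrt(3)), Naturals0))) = Union(ProductSet({19/2, 99/2, 2*sqrt(3)}, Interval(-17/3, 4*pi)), ProductSet(Interval(-1, 2*sqrt(3)), Naturals0))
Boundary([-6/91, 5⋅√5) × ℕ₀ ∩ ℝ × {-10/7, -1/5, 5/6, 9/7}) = ∅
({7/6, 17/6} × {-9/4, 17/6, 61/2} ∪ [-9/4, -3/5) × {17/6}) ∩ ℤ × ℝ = {-2, -1} × {17/6}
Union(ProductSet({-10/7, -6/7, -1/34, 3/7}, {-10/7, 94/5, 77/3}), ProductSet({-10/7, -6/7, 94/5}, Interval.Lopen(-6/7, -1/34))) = Union(ProductSet({-10/7, -6/7, 94/5}, Interval.Lopen(-6/7, -1/34)), ProductSet({-10/7, -6/7, -1/34, 3/7}, {-10/7, 94/5, 77/3}))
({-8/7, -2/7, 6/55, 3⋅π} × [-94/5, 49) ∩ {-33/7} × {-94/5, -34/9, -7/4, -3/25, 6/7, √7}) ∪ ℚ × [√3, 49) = ℚ × [√3, 49)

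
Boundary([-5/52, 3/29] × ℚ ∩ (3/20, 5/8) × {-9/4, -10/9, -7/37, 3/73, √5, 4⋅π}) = ∅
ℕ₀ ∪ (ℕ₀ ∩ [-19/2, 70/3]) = ℕ₀ ∪ {0, 1, …, 23}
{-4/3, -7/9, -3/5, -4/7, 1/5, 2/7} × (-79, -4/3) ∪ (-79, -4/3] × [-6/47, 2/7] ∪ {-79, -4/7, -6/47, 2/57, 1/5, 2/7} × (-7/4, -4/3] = ((-79, -4/3] × [-6/47, 2/7]) ∪ ({-79, -4/7, -6/47, 2/57, 1/5, 2/7} × (-7/4, -4/3]) ∪ ({-4/3, -7/9, -3/5, -4/7, 1/5, 2/7} × (-79, -4/3))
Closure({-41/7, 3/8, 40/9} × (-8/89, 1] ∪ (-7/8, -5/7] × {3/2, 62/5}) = ([-7/8, -5/7] × {3/2, 62/5}) ∪ ({-41/7, 3/8, 40/9} × [-8/89, 1])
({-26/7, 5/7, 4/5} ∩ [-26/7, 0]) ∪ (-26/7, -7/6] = [-26/7, -7/6]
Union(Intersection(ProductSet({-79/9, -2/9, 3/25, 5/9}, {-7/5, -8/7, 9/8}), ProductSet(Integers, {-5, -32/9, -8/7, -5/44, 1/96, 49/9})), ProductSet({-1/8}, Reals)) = ProductSet({-1/8}, Reals)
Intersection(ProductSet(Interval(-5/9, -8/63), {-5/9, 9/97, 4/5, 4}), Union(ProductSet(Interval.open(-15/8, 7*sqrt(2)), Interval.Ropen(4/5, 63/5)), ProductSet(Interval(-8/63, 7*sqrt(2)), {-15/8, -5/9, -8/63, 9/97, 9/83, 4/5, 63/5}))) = Union(ProductSet({-8/63}, {-5/9, 9/97, 4/5}), ProductSet(Interval(-5/9, -8/63), {4/5, 4}))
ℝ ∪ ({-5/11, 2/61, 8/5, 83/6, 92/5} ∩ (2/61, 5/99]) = ℝ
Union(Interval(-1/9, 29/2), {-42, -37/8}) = Union({-42, -37/8}, Interval(-1/9, 29/2))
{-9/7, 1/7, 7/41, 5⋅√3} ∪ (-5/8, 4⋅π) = {-9/7} ∪ (-5/8, 4⋅π)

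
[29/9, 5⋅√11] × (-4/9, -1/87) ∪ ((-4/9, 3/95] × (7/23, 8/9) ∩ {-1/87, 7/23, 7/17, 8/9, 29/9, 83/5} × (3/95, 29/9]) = ({-1/87} × (7/23, 8/9)) ∪ ([29/9, 5⋅√11] × (-4/9, -1/87))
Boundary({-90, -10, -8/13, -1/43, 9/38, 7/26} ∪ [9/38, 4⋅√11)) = {-90, -10, -8/13, -1/43, 9/38, 4⋅√11}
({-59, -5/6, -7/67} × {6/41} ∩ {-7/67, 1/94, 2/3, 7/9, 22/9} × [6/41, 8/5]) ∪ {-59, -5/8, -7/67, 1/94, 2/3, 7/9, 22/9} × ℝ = {-59, -5/8, -7/67, 1/94, 2/3, 7/9, 22/9} × ℝ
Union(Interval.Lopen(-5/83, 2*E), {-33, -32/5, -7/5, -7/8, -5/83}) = Union({-33, -32/5, -7/5, -7/8}, Interval(-5/83, 2*E))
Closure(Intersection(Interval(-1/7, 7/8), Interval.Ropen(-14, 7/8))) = Interval(-1/7, 7/8)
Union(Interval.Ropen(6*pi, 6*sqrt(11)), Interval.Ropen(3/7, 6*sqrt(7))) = Union(Interval.Ropen(3/7, 6*sqrt(7)), Interval.Ropen(6*pi, 6*sqrt(11)))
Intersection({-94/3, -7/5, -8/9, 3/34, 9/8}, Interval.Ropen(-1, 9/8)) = {-8/9, 3/34}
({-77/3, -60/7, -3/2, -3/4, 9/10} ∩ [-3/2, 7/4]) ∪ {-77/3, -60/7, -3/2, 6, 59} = {-77/3, -60/7, -3/2, -3/4, 9/10, 6, 59}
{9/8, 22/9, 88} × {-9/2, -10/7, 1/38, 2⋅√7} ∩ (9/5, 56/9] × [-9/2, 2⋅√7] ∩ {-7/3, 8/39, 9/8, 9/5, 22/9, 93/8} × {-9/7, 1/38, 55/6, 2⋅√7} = {22/9} × {1/38, 2⋅√7}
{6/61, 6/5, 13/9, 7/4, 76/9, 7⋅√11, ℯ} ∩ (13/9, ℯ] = {7/4, ℯ}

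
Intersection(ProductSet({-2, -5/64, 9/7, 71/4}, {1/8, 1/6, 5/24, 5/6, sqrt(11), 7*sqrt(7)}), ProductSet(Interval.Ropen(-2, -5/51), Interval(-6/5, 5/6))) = ProductSet({-2}, {1/8, 1/6, 5/24, 5/6})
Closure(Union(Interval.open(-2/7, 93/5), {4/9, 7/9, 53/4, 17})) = Interval(-2/7, 93/5)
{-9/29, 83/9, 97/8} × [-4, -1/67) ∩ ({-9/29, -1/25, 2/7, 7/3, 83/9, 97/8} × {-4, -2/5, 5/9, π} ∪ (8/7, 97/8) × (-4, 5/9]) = ({83/9} × (-4, -1/67)) ∪ ({-9/29, 83/9, 97/8} × {-4, -2/5})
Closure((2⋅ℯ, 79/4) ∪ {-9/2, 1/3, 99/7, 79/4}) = {-9/2, 1/3} ∪ [2⋅ℯ, 79/4]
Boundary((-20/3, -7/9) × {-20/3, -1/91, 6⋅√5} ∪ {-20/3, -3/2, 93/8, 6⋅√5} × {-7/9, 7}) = ({-20/3, -3/2, 93/8, 6⋅√5} × {-7/9, 7}) ∪ ([-20/3, -7/9] × {-20/3, -1/91, 6⋅√5})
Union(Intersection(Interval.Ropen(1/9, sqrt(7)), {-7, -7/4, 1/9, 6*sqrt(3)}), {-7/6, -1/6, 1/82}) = {-7/6, -1/6, 1/82, 1/9}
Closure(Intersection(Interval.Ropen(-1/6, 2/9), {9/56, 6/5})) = {9/56}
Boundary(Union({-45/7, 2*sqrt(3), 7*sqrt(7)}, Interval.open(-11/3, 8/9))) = {-45/7, -11/3, 8/9, 2*sqrt(3), 7*sqrt(7)}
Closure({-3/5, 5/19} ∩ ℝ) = {-3/5, 5/19}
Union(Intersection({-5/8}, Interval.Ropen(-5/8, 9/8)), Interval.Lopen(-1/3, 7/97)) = Union({-5/8}, Interval.Lopen(-1/3, 7/97))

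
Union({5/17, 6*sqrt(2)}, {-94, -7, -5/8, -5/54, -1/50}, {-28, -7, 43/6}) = {-94, -28, -7, -5/8, -5/54, -1/50, 5/17, 43/6, 6*sqrt(2)}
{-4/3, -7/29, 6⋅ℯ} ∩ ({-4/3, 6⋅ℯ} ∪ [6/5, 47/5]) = {-4/3, 6⋅ℯ}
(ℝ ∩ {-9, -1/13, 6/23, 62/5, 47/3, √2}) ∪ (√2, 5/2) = {-9, -1/13, 6/23, 62/5, 47/3} ∪ [√2, 5/2)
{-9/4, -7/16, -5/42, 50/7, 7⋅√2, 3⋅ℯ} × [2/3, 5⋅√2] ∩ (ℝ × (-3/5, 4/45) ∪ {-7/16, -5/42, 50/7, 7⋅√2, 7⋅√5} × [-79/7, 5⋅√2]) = {-7/16, -5/42, 50/7, 7⋅√2} × [2/3, 5⋅√2]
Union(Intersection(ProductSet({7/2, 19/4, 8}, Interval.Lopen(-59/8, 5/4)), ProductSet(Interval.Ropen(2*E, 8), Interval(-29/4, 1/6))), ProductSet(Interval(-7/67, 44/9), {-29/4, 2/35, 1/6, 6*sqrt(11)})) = ProductSet(Interval(-7/67, 44/9), {-29/4, 2/35, 1/6, 6*sqrt(11)})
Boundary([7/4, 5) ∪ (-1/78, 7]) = {-1/78, 7}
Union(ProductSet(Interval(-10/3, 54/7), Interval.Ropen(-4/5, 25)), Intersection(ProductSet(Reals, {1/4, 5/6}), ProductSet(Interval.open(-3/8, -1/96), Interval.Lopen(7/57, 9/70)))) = ProductSet(Interval(-10/3, 54/7), Interval.Ropen(-4/5, 25))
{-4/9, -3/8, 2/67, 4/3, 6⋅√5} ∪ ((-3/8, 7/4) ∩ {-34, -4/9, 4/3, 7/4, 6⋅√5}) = {-4/9, -3/8, 2/67, 4/3, 6⋅√5}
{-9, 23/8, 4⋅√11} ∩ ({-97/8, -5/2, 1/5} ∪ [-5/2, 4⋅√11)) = {23/8}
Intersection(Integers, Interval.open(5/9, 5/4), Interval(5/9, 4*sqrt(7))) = Range(1, 2, 1)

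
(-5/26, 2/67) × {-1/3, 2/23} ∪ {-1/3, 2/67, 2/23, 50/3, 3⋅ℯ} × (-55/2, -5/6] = ((-5/26, 2/67) × {-1/3, 2/23}) ∪ ({-1/3, 2/67, 2/23, 50/3, 3⋅ℯ} × (-55/2, -5/6])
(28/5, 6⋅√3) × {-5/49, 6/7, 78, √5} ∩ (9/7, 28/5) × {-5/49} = ∅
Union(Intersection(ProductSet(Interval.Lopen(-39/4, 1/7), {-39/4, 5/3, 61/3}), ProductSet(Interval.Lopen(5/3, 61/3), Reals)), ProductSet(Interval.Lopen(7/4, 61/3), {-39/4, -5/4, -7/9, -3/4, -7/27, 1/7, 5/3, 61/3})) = ProductSet(Interval.Lopen(7/4, 61/3), {-39/4, -5/4, -7/9, -3/4, -7/27, 1/7, 5/3, 61/3})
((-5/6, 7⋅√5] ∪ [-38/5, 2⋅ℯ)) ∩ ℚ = ℚ ∩ [-38/5, 7⋅√5]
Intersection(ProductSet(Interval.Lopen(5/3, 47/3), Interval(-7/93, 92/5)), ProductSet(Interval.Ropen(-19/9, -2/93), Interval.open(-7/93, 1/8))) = EmptySet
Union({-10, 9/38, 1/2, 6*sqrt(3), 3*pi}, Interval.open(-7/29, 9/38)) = Union({-10, 1/2, 6*sqrt(3), 3*pi}, Interval.Lopen(-7/29, 9/38))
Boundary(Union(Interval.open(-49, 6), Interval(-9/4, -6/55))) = {-49, 6}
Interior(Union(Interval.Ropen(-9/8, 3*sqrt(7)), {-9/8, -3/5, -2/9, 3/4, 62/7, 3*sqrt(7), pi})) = Interval.open(-9/8, 3*sqrt(7))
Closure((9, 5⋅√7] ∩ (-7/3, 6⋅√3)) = [9, 6⋅√3]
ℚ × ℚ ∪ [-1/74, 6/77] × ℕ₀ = (ℚ × ℚ) ∪ ([-1/74, 6/77] × ℕ₀)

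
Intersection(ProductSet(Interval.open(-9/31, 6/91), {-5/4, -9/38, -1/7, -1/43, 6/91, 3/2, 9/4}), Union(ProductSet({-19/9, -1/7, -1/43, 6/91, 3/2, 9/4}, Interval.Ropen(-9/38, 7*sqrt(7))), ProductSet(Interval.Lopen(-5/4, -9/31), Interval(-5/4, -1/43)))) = ProductSet({-1/7, -1/43}, {-9/38, -1/7, -1/43, 6/91, 3/2, 9/4})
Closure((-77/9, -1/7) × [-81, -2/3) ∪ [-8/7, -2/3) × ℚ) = ([-8/7, -2/3) × ℚ) ∪ ({-77/9, -1/7} × [-81, -2/3]) ∪ ([-77/9, -1/7] × {-81, -2/3}) ∪ ((-77/9, -1/7) × [-81, -2/3)) ∪ ([-8/7, -2/3] × ((-∞, -81] ∪ [-2/3, ∞)))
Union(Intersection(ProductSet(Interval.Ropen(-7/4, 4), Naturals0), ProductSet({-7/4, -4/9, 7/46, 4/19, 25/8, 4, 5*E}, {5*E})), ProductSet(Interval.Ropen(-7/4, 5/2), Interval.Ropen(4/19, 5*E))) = ProductSet(Interval.Ropen(-7/4, 5/2), Interval.Ropen(4/19, 5*E))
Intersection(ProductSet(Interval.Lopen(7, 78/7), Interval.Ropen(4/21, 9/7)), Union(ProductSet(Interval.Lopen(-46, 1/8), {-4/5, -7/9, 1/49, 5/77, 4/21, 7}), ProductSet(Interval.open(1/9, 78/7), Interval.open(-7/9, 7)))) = ProductSet(Interval.open(7, 78/7), Interval.Ropen(4/21, 9/7))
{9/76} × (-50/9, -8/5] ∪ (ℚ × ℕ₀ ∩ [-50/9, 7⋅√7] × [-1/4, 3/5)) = ({9/76} × (-50/9, -8/5]) ∪ ((ℚ ∩ [-50/9, 7⋅√7]) × {0})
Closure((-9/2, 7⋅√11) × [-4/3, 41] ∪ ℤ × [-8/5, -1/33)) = (ℤ × [-8/5, -1/33)) ∪ ([-9/2, 7⋅√11] × [-4/3, 41]) ∪ ((ℤ \ (-9/2, 7⋅√11)) × [-8/5, -1/33])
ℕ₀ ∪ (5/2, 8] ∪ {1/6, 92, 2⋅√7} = ℕ₀ ∪ {1/6} ∪ (5/2, 8]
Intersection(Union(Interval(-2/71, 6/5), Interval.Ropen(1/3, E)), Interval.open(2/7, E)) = Interval.open(2/7, E)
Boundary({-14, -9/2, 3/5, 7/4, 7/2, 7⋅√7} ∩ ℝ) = {-14, -9/2, 3/5, 7/4, 7/2, 7⋅√7}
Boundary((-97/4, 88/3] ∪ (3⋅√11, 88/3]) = {-97/4, 88/3}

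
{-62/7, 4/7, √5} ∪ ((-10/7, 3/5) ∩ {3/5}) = {-62/7, 4/7, √5}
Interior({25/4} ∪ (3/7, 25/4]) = (3/7, 25/4)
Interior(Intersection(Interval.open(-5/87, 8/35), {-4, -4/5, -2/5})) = EmptySet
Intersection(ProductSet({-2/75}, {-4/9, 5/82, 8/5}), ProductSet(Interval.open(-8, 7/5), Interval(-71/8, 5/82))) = ProductSet({-2/75}, {-4/9, 5/82})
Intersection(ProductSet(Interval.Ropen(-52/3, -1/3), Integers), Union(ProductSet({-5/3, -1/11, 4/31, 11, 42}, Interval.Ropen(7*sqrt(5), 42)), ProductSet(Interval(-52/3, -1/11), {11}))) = Union(ProductSet({-5/3}, Range(16, 42, 1)), ProductSet(Interval.Ropen(-52/3, -1/3), {11}))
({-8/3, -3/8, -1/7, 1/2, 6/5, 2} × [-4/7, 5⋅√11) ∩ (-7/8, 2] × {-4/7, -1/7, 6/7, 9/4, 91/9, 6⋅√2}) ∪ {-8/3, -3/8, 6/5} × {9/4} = ({-8/3, -3/8, 6/5} × {9/4}) ∪ ({-3/8, -1/7, 1/2, 6/5, 2} × {-4/7, -1/7, 6/7, 9/4, 91/9, 6⋅√2})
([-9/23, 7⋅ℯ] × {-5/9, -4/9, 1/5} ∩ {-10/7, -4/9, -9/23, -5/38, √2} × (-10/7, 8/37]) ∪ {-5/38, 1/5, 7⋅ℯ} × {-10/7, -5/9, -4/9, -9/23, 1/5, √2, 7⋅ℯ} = ({-9/23, -5/38, √2} × {-5/9, -4/9, 1/5}) ∪ ({-5/38, 1/5, 7⋅ℯ} × {-10/7, -5/9, -4/9, -9/23, 1/5, √2, 7⋅ℯ})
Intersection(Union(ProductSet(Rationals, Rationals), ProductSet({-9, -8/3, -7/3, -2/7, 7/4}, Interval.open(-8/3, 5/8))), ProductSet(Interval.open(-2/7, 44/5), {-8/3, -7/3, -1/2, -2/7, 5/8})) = ProductSet(Intersection(Interval.open(-2/7, 44/5), Rationals), {-8/3, -7/3, -1/2, -2/7, 5/8})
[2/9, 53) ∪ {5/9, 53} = [2/9, 53]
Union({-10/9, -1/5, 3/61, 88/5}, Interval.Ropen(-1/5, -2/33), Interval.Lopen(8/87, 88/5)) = Union({-10/9, 3/61}, Interval.Ropen(-1/5, -2/33), Interval.Lopen(8/87, 88/5))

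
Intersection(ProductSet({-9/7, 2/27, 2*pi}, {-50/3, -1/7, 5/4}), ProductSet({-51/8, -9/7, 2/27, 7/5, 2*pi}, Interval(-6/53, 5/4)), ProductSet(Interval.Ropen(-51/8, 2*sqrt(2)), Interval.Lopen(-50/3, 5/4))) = ProductSet({-9/7, 2/27}, {5/4})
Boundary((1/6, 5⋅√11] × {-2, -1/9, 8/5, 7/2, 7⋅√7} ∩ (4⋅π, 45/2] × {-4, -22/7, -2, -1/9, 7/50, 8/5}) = [4⋅π, 5⋅√11] × {-2, -1/9, 8/5}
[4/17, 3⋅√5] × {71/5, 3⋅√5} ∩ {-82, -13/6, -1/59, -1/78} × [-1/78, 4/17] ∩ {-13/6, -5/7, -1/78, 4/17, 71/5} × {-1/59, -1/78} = ∅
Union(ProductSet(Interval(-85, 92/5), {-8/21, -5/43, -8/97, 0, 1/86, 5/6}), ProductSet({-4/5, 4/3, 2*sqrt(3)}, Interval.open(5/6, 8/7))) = Union(ProductSet({-4/5, 4/3, 2*sqrt(3)}, Interval.open(5/6, 8/7)), ProductSet(Interval(-85, 92/5), {-8/21, -5/43, -8/97, 0, 1/86, 5/6}))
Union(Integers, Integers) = Integers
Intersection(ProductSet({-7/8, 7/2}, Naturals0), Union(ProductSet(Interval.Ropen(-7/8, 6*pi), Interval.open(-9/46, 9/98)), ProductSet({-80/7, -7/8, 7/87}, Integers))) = Union(ProductSet({-7/8}, Naturals0), ProductSet({-7/8, 7/2}, Range(0, 1, 1)))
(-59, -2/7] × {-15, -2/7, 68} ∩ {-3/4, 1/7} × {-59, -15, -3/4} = {-3/4} × {-15}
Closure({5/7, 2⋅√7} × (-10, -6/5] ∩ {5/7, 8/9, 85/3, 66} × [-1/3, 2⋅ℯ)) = ∅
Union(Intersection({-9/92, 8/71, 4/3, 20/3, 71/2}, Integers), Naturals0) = Naturals0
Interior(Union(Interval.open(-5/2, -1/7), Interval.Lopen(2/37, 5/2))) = Union(Interval.open(-5/2, -1/7), Interval.open(2/37, 5/2))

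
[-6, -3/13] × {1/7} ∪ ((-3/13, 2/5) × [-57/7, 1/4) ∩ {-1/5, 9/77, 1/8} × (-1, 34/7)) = ([-6, -3/13] × {1/7}) ∪ ({-1/5, 9/77, 1/8} × (-1, 1/4))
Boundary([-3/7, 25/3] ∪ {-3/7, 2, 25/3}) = {-3/7, 25/3}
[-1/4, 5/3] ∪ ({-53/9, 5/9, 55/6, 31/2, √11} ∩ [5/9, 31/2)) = [-1/4, 5/3] ∪ {55/6, √11}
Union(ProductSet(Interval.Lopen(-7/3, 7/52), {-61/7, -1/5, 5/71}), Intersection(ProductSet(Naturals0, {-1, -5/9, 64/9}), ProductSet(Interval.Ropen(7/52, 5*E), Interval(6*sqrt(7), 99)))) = ProductSet(Interval.Lopen(-7/3, 7/52), {-61/7, -1/5, 5/71})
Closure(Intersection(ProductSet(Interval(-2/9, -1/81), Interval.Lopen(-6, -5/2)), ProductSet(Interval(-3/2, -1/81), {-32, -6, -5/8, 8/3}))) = EmptySet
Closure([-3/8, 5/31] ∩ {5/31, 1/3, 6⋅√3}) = {5/31}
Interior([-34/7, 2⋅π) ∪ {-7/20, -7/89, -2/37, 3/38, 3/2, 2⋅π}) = (-34/7, 2⋅π)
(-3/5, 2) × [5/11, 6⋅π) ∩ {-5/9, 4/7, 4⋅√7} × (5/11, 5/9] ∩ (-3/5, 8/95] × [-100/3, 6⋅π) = {-5/9} × (5/11, 5/9]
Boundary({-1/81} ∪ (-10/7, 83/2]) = {-10/7, 83/2}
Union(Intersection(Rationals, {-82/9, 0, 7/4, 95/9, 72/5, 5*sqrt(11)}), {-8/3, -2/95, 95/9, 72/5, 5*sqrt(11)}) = {-82/9, -8/3, -2/95, 0, 7/4, 95/9, 72/5, 5*sqrt(11)}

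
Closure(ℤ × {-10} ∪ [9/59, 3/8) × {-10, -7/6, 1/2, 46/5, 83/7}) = (ℤ × {-10}) ∪ ([9/59, 3/8] × {-10, -7/6, 1/2, 46/5, 83/7})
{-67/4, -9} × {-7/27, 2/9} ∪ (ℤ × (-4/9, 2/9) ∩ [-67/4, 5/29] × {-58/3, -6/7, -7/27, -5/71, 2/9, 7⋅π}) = ({-67/4, -9} × {-7/27, 2/9}) ∪ ({-16, -15, …, 0} × {-7/27, -5/71})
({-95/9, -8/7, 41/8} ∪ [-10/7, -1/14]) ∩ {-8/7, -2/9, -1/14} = {-8/7, -2/9, -1/14}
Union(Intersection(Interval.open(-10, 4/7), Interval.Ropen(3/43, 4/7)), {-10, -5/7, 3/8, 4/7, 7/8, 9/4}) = Union({-10, -5/7, 7/8, 9/4}, Interval(3/43, 4/7))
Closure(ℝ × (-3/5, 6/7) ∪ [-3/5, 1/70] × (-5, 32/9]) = (ℝ × (-3/5, 6/7)) ∪ ([-3/5, 1/70] × [-5, 32/9]) ∪ (((-∞, -3/5] ∪ [1/70, ∞)) × {-3/5, 6/7})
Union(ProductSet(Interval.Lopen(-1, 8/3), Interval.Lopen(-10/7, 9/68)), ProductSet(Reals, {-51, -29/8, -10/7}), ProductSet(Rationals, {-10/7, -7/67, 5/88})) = Union(ProductSet(Interval.Lopen(-1, 8/3), Interval.Lopen(-10/7, 9/68)), ProductSet(Rationals, {-10/7, -7/67, 5/88}), ProductSet(Reals, {-51, -29/8, -10/7}))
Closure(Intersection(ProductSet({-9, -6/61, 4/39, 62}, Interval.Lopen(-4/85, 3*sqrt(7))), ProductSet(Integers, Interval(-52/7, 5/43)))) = ProductSet({-9, 62}, Interval(-4/85, 5/43))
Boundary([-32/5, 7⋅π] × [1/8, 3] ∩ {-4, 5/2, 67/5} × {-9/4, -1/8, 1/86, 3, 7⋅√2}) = {-4, 5/2, 67/5} × {3}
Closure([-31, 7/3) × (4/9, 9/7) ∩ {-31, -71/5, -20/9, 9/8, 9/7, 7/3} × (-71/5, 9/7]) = {-31, -71/5, -20/9, 9/8, 9/7} × [4/9, 9/7]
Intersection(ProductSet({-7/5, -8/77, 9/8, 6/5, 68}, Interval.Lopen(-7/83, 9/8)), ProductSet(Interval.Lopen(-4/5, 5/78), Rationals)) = ProductSet({-8/77}, Intersection(Interval.Lopen(-7/83, 9/8), Rationals))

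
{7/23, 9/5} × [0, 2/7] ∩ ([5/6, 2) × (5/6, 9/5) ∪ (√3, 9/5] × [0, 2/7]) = {9/5} × [0, 2/7]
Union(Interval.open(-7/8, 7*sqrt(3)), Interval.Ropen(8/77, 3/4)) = Interval.open(-7/8, 7*sqrt(3))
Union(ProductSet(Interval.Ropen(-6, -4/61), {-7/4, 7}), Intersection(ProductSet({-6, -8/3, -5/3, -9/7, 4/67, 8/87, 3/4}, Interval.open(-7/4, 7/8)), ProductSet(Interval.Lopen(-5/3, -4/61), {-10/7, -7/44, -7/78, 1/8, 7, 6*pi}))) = Union(ProductSet({-9/7}, {-10/7, -7/44, -7/78, 1/8}), ProductSet(Interval.Ropen(-6, -4/61), {-7/4, 7}))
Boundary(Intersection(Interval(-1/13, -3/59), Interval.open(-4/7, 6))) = {-1/13, -3/59}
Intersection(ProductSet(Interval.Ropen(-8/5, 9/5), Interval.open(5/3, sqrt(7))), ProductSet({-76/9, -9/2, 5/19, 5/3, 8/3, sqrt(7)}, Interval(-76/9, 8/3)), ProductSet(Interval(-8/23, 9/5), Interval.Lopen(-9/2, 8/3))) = ProductSet({5/19, 5/3}, Interval.open(5/3, sqrt(7)))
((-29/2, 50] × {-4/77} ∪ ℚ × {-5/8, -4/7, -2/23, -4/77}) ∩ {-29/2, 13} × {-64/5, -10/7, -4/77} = {-29/2, 13} × {-4/77}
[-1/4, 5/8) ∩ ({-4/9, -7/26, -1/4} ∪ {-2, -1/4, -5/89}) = {-1/4, -5/89}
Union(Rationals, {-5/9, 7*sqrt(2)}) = Union({7*sqrt(2)}, Rationals)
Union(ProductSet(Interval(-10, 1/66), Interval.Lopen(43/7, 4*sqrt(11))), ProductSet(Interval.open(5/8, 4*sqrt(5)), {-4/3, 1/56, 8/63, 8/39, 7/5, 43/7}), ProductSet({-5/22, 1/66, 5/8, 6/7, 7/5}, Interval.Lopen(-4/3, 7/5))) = Union(ProductSet({-5/22, 1/66, 5/8, 6/7, 7/5}, Interval.Lopen(-4/3, 7/5)), ProductSet(Interval(-10, 1/66), Interval.Lopen(43/7, 4*sqrt(11))), ProductSet(Interval.open(5/8, 4*sqrt(5)), {-4/3, 1/56, 8/63, 8/39, 7/5, 43/7}))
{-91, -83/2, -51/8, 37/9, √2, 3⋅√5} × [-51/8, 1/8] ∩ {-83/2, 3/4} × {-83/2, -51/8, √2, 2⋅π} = {-83/2} × {-51/8}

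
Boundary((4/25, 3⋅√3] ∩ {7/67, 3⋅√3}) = {3⋅√3}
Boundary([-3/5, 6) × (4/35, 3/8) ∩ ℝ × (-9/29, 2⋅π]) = ({-3/5, 6} × [4/35, 3/8]) ∪ ([-3/5, 6] × {4/35, 3/8})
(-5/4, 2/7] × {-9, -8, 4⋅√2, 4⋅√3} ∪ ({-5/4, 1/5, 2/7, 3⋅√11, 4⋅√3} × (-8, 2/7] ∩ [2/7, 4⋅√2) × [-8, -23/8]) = ({2/7} × (-8, -23/8]) ∪ ((-5/4, 2/7] × {-9, -8, 4⋅√2, 4⋅√3})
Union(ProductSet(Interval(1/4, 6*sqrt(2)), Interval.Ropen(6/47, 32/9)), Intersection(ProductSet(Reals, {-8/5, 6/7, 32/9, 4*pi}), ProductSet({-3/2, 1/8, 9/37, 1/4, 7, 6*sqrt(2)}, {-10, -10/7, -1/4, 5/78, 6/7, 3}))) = Union(ProductSet({-3/2, 1/8, 9/37, 1/4, 7, 6*sqrt(2)}, {6/7}), ProductSet(Interval(1/4, 6*sqrt(2)), Interval.Ropen(6/47, 32/9)))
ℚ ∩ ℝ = ℚ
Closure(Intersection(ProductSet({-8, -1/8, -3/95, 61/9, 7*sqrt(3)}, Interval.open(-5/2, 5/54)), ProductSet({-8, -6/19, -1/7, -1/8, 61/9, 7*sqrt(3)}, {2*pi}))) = EmptySet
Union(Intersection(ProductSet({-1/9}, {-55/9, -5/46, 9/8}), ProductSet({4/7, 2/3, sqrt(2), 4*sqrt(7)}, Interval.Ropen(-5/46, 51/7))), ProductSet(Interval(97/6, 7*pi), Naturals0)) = ProductSet(Interval(97/6, 7*pi), Naturals0)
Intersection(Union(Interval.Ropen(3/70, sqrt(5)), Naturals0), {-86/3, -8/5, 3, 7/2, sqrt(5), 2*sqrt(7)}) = {3}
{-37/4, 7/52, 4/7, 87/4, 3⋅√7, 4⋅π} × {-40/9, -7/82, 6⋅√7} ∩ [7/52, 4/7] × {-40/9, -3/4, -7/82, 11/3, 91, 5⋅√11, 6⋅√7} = {7/52, 4/7} × {-40/9, -7/82, 6⋅√7}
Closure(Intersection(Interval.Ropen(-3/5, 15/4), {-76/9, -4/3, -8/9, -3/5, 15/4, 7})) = {-3/5}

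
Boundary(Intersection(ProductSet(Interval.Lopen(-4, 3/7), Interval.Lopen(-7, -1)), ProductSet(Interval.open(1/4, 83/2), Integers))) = ProductSet(Interval(1/4, 3/7), Range(-6, 0, 1))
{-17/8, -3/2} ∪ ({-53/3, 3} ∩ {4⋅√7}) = {-17/8, -3/2}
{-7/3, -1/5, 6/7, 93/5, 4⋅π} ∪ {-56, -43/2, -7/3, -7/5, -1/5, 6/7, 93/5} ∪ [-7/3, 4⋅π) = {-56, -43/2, 93/5} ∪ [-7/3, 4⋅π]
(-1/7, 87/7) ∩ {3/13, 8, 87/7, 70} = {3/13, 8}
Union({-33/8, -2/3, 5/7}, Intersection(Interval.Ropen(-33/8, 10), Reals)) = Interval.Ropen(-33/8, 10)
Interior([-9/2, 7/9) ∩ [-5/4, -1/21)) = (-5/4, -1/21)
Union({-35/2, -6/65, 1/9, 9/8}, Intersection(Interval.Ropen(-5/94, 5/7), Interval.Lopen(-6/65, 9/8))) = Union({-35/2, -6/65, 9/8}, Interval.Ropen(-5/94, 5/7))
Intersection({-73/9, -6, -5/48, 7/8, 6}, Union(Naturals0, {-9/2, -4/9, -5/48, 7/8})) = {-5/48, 7/8, 6}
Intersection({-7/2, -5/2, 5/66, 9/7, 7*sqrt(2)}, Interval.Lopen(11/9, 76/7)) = {9/7, 7*sqrt(2)}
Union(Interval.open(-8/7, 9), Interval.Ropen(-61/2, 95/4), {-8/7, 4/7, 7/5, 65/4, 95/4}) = Interval(-61/2, 95/4)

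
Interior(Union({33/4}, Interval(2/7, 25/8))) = Interval.open(2/7, 25/8)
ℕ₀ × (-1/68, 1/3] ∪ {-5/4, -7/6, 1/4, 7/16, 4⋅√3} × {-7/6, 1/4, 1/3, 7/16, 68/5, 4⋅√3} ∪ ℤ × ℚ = (ℤ × ℚ) ∪ (ℕ₀ × (-1/68, 1/3]) ∪ ({-5/4, -7/6, 1/4, 7/16, 4⋅√3} × {-7/6, 1/4, 1/3, 7/16, 68/5, 4⋅√3})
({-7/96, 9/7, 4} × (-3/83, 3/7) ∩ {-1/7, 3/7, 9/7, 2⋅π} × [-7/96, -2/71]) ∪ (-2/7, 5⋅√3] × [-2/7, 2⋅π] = (-2/7, 5⋅√3] × [-2/7, 2⋅π]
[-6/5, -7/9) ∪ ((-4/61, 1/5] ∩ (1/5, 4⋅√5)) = [-6/5, -7/9)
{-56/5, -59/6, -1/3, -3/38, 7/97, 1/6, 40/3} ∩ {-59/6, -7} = {-59/6}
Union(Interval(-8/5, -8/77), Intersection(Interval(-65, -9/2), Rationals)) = Union(Intersection(Interval(-65, -9/2), Rationals), Interval(-8/5, -8/77))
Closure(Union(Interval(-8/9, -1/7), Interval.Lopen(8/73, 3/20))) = Union(Interval(-8/9, -1/7), Interval(8/73, 3/20))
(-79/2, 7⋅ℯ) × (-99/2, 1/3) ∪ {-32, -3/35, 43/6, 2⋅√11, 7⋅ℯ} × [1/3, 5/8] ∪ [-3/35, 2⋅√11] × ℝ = ([-3/35, 2⋅√11] × ℝ) ∪ ((-79/2, 7⋅ℯ) × (-99/2, 1/3)) ∪ ({-32, -3/35, 43/6, 2⋅√11, 7⋅ℯ} × [1/3, 5/8])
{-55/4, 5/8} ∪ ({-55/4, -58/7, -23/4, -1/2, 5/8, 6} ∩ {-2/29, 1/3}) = {-55/4, 5/8}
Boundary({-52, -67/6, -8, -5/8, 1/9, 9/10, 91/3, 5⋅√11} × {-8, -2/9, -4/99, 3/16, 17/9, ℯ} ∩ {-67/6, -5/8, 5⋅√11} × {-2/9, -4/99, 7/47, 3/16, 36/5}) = {-67/6, -5/8, 5⋅√11} × {-2/9, -4/99, 3/16}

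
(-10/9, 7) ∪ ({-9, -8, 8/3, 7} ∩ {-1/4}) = (-10/9, 7)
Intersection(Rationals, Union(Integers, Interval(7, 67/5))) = Union(Integers, Intersection(Interval(7, 67/5), Rationals))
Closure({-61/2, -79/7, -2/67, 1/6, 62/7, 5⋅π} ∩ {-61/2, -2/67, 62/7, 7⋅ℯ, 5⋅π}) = {-61/2, -2/67, 62/7, 5⋅π}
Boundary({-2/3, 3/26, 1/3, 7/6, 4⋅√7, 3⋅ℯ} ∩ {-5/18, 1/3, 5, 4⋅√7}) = {1/3, 4⋅√7}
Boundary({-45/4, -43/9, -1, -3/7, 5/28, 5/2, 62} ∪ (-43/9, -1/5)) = {-45/4, -43/9, -1/5, 5/28, 5/2, 62}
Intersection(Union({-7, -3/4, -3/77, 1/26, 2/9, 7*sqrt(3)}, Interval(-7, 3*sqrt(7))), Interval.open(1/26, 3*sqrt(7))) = Interval.open(1/26, 3*sqrt(7))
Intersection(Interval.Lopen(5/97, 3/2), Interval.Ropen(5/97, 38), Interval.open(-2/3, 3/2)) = Interval.open(5/97, 3/2)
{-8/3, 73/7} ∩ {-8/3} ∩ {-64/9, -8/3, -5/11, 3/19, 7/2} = {-8/3}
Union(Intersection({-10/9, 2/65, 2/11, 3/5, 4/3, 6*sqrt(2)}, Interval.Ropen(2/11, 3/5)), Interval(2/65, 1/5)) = Interval(2/65, 1/5)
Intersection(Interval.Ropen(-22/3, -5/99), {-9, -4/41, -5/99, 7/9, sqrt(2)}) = {-4/41}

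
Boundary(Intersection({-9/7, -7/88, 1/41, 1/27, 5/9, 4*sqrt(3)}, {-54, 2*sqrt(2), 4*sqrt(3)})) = {4*sqrt(3)}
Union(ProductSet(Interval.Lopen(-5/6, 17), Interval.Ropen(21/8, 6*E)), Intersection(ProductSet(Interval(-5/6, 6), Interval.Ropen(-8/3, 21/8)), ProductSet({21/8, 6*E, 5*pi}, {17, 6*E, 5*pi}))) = ProductSet(Interval.Lopen(-5/6, 17), Interval.Ropen(21/8, 6*E))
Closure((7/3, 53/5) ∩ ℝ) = [7/3, 53/5]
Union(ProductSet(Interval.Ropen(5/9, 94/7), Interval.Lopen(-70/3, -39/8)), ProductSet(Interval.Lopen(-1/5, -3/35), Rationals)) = Union(ProductSet(Interval.Lopen(-1/5, -3/35), Rationals), ProductSet(Interval.Ropen(5/9, 94/7), Interval.Lopen(-70/3, -39/8)))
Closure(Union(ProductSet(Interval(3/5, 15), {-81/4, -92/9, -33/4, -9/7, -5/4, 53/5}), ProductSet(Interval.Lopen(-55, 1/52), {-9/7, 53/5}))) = Union(ProductSet(Interval(-55, 1/52), {-9/7, 53/5}), ProductSet(Interval(3/5, 15), {-81/4, -92/9, -33/4, -9/7, -5/4, 53/5}))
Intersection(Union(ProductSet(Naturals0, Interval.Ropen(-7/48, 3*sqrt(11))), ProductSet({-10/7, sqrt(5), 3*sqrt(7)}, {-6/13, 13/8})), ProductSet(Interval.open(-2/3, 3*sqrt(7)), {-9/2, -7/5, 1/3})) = ProductSet(Range(0, 8, 1), {1/3})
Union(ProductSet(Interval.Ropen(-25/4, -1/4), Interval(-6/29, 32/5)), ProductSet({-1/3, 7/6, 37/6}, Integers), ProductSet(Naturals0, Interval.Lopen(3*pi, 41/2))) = Union(ProductSet({-1/3, 7/6, 37/6}, Integers), ProductSet(Interval.Ropen(-25/4, -1/4), Interval(-6/29, 32/5)), ProductSet(Naturals0, Interval.Lopen(3*pi, 41/2)))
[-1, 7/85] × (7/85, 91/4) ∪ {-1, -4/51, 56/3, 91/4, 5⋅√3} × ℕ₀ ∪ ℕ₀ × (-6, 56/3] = (ℕ₀ × (-6, 56/3]) ∪ ([-1, 7/85] × (7/85, 91/4)) ∪ ({-1, -4/51, 56/3, 91/4, 5⋅√3} × ℕ₀)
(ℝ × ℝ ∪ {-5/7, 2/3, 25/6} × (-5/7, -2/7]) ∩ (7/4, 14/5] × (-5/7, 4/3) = (7/4, 14/5] × (-5/7, 4/3)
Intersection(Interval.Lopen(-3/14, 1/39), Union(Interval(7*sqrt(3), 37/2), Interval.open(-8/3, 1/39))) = Interval.open(-3/14, 1/39)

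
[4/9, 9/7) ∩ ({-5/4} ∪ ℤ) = {1}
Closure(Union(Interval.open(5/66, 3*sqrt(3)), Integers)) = Union(Integers, Interval(5/66, 3*sqrt(3)))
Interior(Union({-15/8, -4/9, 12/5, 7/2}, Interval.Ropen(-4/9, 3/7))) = Interval.open(-4/9, 3/7)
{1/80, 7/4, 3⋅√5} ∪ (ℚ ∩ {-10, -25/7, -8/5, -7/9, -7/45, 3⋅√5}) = {-10, -25/7, -8/5, -7/9, -7/45, 1/80, 7/4, 3⋅√5}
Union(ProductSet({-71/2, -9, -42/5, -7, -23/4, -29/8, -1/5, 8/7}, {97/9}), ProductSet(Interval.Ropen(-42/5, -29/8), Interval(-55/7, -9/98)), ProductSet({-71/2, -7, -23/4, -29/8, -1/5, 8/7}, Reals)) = Union(ProductSet({-71/2, -7, -23/4, -29/8, -1/5, 8/7}, Reals), ProductSet({-71/2, -9, -42/5, -7, -23/4, -29/8, -1/5, 8/7}, {97/9}), ProductSet(Interval.Ropen(-42/5, -29/8), Interval(-55/7, -9/98)))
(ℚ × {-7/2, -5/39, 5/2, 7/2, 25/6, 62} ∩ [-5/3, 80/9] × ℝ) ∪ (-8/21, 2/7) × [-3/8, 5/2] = ((-8/21, 2/7) × [-3/8, 5/2]) ∪ ((ℚ ∩ [-5/3, 80/9]) × {-7/2, -5/39, 5/2, 7/2, 25/6, 62})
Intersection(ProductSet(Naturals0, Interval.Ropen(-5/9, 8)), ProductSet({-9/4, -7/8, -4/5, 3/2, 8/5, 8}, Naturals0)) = ProductSet({8}, Range(0, 8, 1))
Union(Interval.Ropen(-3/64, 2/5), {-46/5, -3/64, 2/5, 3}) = Union({-46/5, 3}, Interval(-3/64, 2/5))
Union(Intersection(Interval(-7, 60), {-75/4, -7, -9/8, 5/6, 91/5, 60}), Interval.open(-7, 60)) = Interval(-7, 60)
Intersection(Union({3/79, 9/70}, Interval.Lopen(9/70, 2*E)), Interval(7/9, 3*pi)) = Interval(7/9, 2*E)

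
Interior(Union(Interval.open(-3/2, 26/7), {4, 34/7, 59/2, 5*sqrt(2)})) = Interval.open(-3/2, 26/7)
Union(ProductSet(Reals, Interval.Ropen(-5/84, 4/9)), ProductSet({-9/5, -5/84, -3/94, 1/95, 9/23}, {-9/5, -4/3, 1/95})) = Union(ProductSet({-9/5, -5/84, -3/94, 1/95, 9/23}, {-9/5, -4/3, 1/95}), ProductSet(Reals, Interval.Ropen(-5/84, 4/9)))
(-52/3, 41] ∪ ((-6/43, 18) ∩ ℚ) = (-52/3, 41] ∪ (ℚ ∩ (-6/43, 18))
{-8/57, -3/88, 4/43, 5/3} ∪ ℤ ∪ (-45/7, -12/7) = ℤ ∪ (-45/7, -12/7) ∪ {-8/57, -3/88, 4/43, 5/3}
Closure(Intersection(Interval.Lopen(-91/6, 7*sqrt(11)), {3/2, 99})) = {3/2}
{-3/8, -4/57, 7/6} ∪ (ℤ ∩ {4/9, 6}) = {-3/8, -4/57, 7/6, 6}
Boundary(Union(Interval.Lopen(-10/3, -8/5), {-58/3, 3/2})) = {-58/3, -10/3, -8/5, 3/2}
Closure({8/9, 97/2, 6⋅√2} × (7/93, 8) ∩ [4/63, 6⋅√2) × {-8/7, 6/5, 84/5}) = {8/9} × {6/5}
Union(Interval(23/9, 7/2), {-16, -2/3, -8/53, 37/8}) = Union({-16, -2/3, -8/53, 37/8}, Interval(23/9, 7/2))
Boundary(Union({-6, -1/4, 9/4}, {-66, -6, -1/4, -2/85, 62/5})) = {-66, -6, -1/4, -2/85, 9/4, 62/5}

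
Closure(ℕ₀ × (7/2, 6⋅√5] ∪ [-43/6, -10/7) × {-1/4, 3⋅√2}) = (ℕ₀ × [7/2, 6⋅√5]) ∪ ([-43/6, -10/7] × {-1/4, 3⋅√2})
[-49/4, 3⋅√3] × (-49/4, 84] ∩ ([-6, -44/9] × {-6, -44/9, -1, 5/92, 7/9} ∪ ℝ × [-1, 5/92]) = ([-6, -44/9] × {-6, -44/9, -1, 5/92, 7/9}) ∪ ([-49/4, 3⋅√3] × [-1, 5/92])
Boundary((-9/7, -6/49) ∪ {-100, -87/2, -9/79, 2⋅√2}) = {-100, -87/2, -9/7, -6/49, -9/79, 2⋅√2}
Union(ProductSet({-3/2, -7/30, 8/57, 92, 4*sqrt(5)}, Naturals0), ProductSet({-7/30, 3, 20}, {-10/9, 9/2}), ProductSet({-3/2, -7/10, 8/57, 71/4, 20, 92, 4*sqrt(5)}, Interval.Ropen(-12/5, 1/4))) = Union(ProductSet({-7/30, 3, 20}, {-10/9, 9/2}), ProductSet({-3/2, -7/30, 8/57, 92, 4*sqrt(5)}, Naturals0), ProductSet({-3/2, -7/10, 8/57, 71/4, 20, 92, 4*sqrt(5)}, Interval.Ropen(-12/5, 1/4)))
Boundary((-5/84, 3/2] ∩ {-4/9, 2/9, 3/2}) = {2/9, 3/2}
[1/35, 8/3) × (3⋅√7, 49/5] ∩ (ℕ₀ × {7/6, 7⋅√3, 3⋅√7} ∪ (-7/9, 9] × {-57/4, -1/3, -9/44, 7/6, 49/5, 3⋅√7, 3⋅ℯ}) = [1/35, 8/3) × {49/5, 3⋅ℯ}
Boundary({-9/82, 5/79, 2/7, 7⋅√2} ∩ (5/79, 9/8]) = {2/7}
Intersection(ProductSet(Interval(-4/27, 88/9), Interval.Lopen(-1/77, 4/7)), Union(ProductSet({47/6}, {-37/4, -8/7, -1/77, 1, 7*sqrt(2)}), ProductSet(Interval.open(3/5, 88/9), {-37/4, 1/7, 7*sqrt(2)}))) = ProductSet(Interval.open(3/5, 88/9), {1/7})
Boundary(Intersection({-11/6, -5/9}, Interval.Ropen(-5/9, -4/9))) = {-5/9}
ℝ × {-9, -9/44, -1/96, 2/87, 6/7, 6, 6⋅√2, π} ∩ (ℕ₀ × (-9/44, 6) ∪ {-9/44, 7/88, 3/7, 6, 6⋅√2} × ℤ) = (ℕ₀ × {-1/96, 2/87, 6/7, π}) ∪ ({-9/44, 7/88, 3/7, 6, 6⋅√2} × {-9, 6})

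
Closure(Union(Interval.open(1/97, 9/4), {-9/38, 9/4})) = Union({-9/38}, Interval(1/97, 9/4))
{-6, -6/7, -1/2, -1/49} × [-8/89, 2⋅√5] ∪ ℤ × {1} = (ℤ × {1}) ∪ ({-6, -6/7, -1/2, -1/49} × [-8/89, 2⋅√5])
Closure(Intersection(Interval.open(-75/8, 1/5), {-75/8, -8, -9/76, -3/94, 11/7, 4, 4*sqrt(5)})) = {-8, -9/76, -3/94}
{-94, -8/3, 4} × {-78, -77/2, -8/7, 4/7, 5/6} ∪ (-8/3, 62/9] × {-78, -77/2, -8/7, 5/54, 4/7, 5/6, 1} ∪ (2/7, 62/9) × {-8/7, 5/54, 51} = ((2/7, 62/9) × {-8/7, 5/54, 51}) ∪ ({-94, -8/3, 4} × {-78, -77/2, -8/7, 4/7, 5/6}) ∪ ((-8/3, 62/9] × {-78, -77/2, -8/7, 5/54, 4/7, 5/6, 1})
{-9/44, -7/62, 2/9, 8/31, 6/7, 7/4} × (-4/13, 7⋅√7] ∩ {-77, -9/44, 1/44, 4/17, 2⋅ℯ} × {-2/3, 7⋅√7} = {-9/44} × {7⋅√7}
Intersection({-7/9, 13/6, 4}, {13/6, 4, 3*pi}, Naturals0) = {4}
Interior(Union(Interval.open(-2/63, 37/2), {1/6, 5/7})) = Interval.open(-2/63, 37/2)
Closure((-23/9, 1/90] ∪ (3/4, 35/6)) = [-23/9, 1/90] ∪ [3/4, 35/6]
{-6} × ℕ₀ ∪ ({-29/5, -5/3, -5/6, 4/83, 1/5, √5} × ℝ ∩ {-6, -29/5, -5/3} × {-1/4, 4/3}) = ({-6} × ℕ₀) ∪ ({-29/5, -5/3} × {-1/4, 4/3})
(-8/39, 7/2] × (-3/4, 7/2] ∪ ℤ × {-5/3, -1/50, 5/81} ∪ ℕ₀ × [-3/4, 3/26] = (ℤ × {-5/3, -1/50, 5/81}) ∪ (ℕ₀ × [-3/4, 3/26]) ∪ ((-8/39, 7/2] × (-3/4, 7/2])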